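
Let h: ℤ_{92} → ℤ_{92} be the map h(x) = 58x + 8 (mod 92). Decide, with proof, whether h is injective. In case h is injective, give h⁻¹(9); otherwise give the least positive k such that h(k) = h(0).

46

Recall that h is injective when h(x_1) = h(x_2) forces x_1 = x_2.
We have gcd(58, 92) = 2 > 1. Taking x_1 = 0 and x_2 = 46: h(0) = 8 and h(46) = 58·46 + 8 = 2676 ≡ 8 (mod 92).
So h(0) = h(46) while 0 ≠ 46, therefore h is not injective.
Since h is not injective, we find the least positive k with h(k) = h(0): this means 58k ≡ 0 (mod 92), i.e. 92 ∣ 58k. Since gcd(58, 92) = 2, dividing through by 2 this holds exactly when 46 ∣ 29k, and as gcd(29, 46) = 1, exactly when 46 ∣ k.
The smallest positive such k is 46.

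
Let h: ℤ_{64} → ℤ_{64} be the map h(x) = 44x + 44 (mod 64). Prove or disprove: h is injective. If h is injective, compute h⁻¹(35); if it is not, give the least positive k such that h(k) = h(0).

16

We have gcd(44, 64) = 4 > 1. Taking s = 0 and t = 16: h(0) = 44 and h(16) = 44·16 + 44 = 748 ≡ 44 (mod 64).
So h(0) = h(16) while 0 ≠ 16, thus h is not injective.
Since h is not injective, we find the least positive k with h(k) = h(0): this means 44k ≡ 0 (mod 64), i.e. 64 ∣ 44k. Since gcd(44, 64) = 4, dividing through by 4 this holds exactly when 16 ∣ 11k, and as gcd(11, 16) = 1, exactly when 16 ∣ k.
The smallest positive such k is 16.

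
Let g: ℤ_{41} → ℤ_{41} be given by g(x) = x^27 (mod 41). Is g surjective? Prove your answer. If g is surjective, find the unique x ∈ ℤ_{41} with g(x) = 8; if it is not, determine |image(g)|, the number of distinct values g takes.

20

Since 41 is prime, the nonzero elements of ℤ_{41} form a cyclic group of order 40.
As gcd(27, 40) = 1, raising to the 27th power is a bijection on this group: if x_1^27 ≡ x_2^27 then (x_1x_2^{−1})^27 = 1, and the only element of order dividing gcd(27, 40) = 1 is 1, so x_1 = x_2.
With g(0) = 0 this makes g injective on all of ℤ_{41}, hence bijective (finite equal-size domain and codomain). In particular g is surjective.
Since g is surjective, we find the preimage of 8. The inverse of x ↦ x^27 on (ℤ_{41})^× is x ↦ x^3, because 27·3 = 81 = 2·40 + 1 ≡ 1 (mod 40) and x^{40} = 1 for x ≠ 0 (Fermat). So g⁻¹(8) = 8^3 mod 41.
Repeated squaring mod 41: 8^1 ≡ 8, 8^2 ≡ 8² = 64 ≡ 23. Since 3 = 2 + 1, 8^3 ≡ 23·8: 23·8 = 184 ≡ 20. So 8^3 ≡ 20 (mod 41).
Hence g⁻¹(8) = 20.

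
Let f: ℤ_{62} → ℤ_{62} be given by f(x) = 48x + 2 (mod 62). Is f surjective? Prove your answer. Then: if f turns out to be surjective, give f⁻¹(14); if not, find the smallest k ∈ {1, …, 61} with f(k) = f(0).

Recall: f is surjective if every y in the codomain equals f(x) for some x in the domain.
Since gcd(48, 62) = 2, we have 48x ≡ 0 (mod 2) for all x, so f(x) ≡ 0 (mod 2).
But 1 ≢ 0 (mod 2), so 1 ∈ ℤ_{62} has no preimage. Therefore f is not surjective.
Since f is not surjective, we find the least positive k with f(k) = f(0): this means 48k ≡ 0 (mod 62), i.e. 62 ∣ 48k. Since gcd(48, 62) = 2, dividing through by 2 this holds exactly when 31 ∣ 24k, and as gcd(24, 31) = 1, exactly when 31 ∣ k.
The smallest positive such k is 31.

31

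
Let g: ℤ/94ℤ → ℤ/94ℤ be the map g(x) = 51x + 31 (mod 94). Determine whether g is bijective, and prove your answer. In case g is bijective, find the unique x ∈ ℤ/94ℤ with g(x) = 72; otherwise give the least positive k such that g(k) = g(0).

Suppose g(s) = g(t) in ℤ/94ℤ. Then 51s + 31 ≡ 51t + 31 (mod 94), therefore 51(s − t) ≡ 0 (mod 94).
Since gcd(51, 94) = 1, 51 is invertible modulo 94, therefore s − t ≡ 0 (mod 94), i.e. s = t.
We now compute 51⁻¹ mod 94 explicitly. Euclid's algorithm: 94 = 1·51 + 43, 51 = 1·43 + 8, 43 = 5·8 + 3, 8 = 2·3 + 2, 3 = 1·2 + 1; back-substituting gives 1 = 59·51 − 32·94, so 51⁻¹ ≡ 59 (mod 94).
For any y ∈ ℤ/94ℤ, x = 59(y − 31) mod 94 satisfies g(x) = 51·59(y − 31) + 31 ≡ y (since 51·59 ≡ 1 mod 94). So every y has a preimage.
Thus g is bijective.
Since g is bijective, we find g⁻¹(72): we need 51x ≡ 72 − 31 ≡ 41 (mod 94). Using 51⁻¹ = 59: x ≡ 59·41 = 2419 = 25·94 + 69, so x = 69.
Check: g(69) = 51·69 + 31 = 3550 = 37·94 + 72 ≡ 72 (mod 94).

69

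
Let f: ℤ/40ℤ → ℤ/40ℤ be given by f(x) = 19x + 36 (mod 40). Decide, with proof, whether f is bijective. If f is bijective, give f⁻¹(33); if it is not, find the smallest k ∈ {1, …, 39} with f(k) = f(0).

By definition, f is injective if f(s) = f(t) implies s = t.
If f(s) = f(t), then 19s ≡ 19t (mod 40). Because gcd(19, 40) = 1, we may cancel 19 to get s ≡ t (mod 40).
We now compute 19⁻¹ mod 40 explicitly. Euclid's algorithm: 40 = 2·19 + 2, 19 = 9·2 + 1; back-substituting gives 1 = 19·19 − 9·40, so 19⁻¹ ≡ 19 (mod 40).
Then y ↦ 19(y − 36) is a two-sided inverse to f, so every y ∈ ℤ/40ℤ has a preimage.
So f is bijective.
Since f is bijective, we find f⁻¹(33): we need 19x ≡ 33 − 36 ≡ 37 (mod 40). Using 19⁻¹ = 19: x ≡ 19·37 = 703 = 17·40 + 23, so x = 23.
Check: f(23) = 19·23 + 36 = 473 = 11·40 + 33 ≡ 33 (mod 40).

23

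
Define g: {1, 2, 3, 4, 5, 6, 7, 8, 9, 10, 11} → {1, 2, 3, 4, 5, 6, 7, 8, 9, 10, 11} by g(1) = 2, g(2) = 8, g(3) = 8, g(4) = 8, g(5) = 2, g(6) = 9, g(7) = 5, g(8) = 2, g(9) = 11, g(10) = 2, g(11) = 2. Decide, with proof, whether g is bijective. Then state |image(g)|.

g(2) = 8 = g(3) with 2 ≠ 3, so g is not injective, hence not bijective.
The image of g is {2, 5, 8, 9, 11}, which has 5 elements.

5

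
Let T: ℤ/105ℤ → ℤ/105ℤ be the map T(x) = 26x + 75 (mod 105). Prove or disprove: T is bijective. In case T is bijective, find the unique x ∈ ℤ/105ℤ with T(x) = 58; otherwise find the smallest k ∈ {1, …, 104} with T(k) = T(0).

68

Suppose T(x_1) = T(x_2) in ℤ/105ℤ. Then 26x_1 + 75 ≡ 26x_2 + 75 (mod 105), so 26(x_1 − x_2) ≡ 0 (mod 105).
Since gcd(26, 105) = 1, 26 is invertible modulo 105, therefore x_1 − x_2 ≡ 0 (mod 105), i.e. x_1 = x_2.
We now compute 26⁻¹ mod 105 explicitly. Euclid's algorithm: 105 = 4·26 + 1; back-substituting gives 1 = 101·26 − 25·105, so 26⁻¹ ≡ 101 (mod 105).
Then y ↦ 101(y − 75) is a two-sided inverse to T, so every y ∈ ℤ/105ℤ has a preimage.
Therefore T is bijective.
Since T is bijective, we compute T⁻¹(58): solve 26x + 75 ≡ 58 (mod 105), i.e. 26x ≡ 88 (mod 105).
Multiplying by 26⁻¹ = 101 gives x ≡ 101·88 = 8888 = 84·105 + 68 ≡ 68 (mod 105).
Check: T(68) = 26·68 + 75 = 1843 = 17·105 + 58 ≡ 58 (mod 105).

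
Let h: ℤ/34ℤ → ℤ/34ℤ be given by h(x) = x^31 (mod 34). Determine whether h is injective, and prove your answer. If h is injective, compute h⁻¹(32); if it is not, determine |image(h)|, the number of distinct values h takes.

8

Computing x^31 mod 34 for each x (by repeated squaring, reducing mod 34 at every step), the values h(0), h(1), …, h(33) are: 0, 1, 26, 23, 30, 7, 20, 5, 32, 19, 12, 31, 10, 21, 28, 25, 16, 17, 18, 9, 6, 13, 24, 3, 22, 15, 2, 29, 14, 27, 4, 11, 8, 33.
Every element of ℤ/34ℤ appears exactly once in this list, so h is a bijection, and in particular injective.
Since h is injective, we read off the preimage of 32 from the same table: h(8) = 32, so h⁻¹(32) = 8.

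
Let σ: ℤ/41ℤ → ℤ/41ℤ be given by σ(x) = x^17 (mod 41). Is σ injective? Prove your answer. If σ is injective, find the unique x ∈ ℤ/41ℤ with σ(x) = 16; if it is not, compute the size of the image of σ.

Since 41 is prime, the nonzero elements of ℤ/41ℤ form a cyclic group of order 40.
As gcd(17, 40) = 1, raising to the 17th power is a bijection on this group: if a^17 ≡ b^17 then (ab^{−1})^17 = 1, and the only element of order dividing gcd(17, 40) = 1 is 1, so a = b.
With σ(0) = 0 this makes σ injective on all of ℤ/41ℤ, hence bijective (finite equal-size domain and codomain). In particular σ is injective.
Since σ is injective, we find the preimage of 16. The inverse of x ↦ x^17 on (ℤ/41ℤ)^× is x ↦ x^33, because 17·33 = 561 = 14·40 + 1 ≡ 1 (mod 40) and x^{40} = 1 for x ≠ 0 (Fermat). So σ⁻¹(16) = 16^33 mod 41.
Repeated squaring mod 41: 16^1 ≡ 16, 16^2 ≡ 16² = 256 ≡ 10, 16^4 ≡ 10² = 100 ≡ 18, 16^8 ≡ 18² = 324 ≡ 37, 16^16 ≡ 37² = 1369 ≡ 16, 16^32 ≡ 16² = 256 ≡ 10. Since 33 = 32 + 1, 16^33 ≡ 10·16: 10·16 = 160 ≡ 37. So 16^33 ≡ 37 (mod 41).
Hence σ⁻¹(16) = 37.

37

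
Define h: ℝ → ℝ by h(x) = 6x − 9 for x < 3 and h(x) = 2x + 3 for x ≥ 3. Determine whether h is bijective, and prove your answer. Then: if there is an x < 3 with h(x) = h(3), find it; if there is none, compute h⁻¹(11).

4

Both pieces are strictly increasing (slopes 6 and 2), so each is injective on its own interval.
The left piece maps (−∞, 3) onto (−∞, 9); the right piece maps [3, ∞) onto [9, ∞).
Since 9 = 9, the images partition ℝ: h is injective and surjective, hence bijective.
Because the two images are disjoint, no x < 3 has h(x) = h(3), so we compute h⁻¹(11): 11 lies in [9, ∞), so solve 2x + 3 = 11: x = (11 − 3)/2 = 4.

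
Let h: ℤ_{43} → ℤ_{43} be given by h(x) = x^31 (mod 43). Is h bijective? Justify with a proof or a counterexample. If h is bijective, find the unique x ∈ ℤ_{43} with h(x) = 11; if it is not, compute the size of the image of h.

Since 43 is prime, the nonzero elements of ℤ_{43} form a cyclic group of order 42.
As gcd(31, 42) = 1, raising to the 31st power is a bijection on this group: if a^31 ≡ b^31 then (ab^{−1})^31 = 1, and the only element of order dividing gcd(31, 42) = 1 is 1, so a = b.
With h(0) = 0 this makes h injective on all of ℤ_{43}, hence bijective (finite equal-size domain and codomain). In particular h is bijective.
Since h is bijective, we find the preimage of 11. The inverse of x ↦ x^31 on (ℤ_{43})^× is x ↦ x^19, because 31·19 = 589 = 14·42 + 1 ≡ 1 (mod 42) and x^{42} = 1 for x ≠ 0 (Fermat). So h⁻¹(11) = 11^19 mod 43.
Repeated squaring mod 43: 11^1 ≡ 11, 11^2 ≡ 11² = 121 ≡ 35, 11^4 ≡ 35² = 1225 ≡ 21, 11^8 ≡ 21² = 441 ≡ 11, 11^16 ≡ 11² = 121 ≡ 35. Since 19 = 16 + 2 + 1, 11^19 ≡ 35·35·11: 35·35 = 1225 ≡ 21, then 21·11 = 231 ≡ 16. So 11^19 ≡ 16 (mod 43).
Hence h⁻¹(11) = 16.

16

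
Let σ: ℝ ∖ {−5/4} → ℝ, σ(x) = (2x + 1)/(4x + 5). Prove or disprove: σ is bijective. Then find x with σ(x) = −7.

-6/5

If σ(x) = 1/2, cross-multiplying gives 4(2x + 1) = 2(4x + 5), which simplifies to 4 = 10 — false.  So 1/2 has no preimage and σ is not surjective.
So σ is not bijective.
Solving σ(x) = −7: cross-multiplying gives 2x + 1 = −7(4x + 5), which rearranges to 30x = −36, so x = −6/5.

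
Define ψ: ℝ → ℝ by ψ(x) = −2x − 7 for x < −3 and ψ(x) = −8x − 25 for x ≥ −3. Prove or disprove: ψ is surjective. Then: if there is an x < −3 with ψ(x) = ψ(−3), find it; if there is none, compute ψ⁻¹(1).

Both pieces are strictly decreasing (slopes −2 and −8), so each is injective on its own interval.
The left piece maps (−∞, −3) onto (−1, ∞); the right piece maps [−3, ∞) onto (−∞, −1].
These images together cover ℝ, so ψ is surjective.
Because the two images are disjoint, no x < −3 has ψ(x) = ψ(−3), so we compute ψ⁻¹(1): 1 lies in (−1, ∞), so solve −2x − 7 = 1: x = (1 + 7)/(−2) = −4.

-4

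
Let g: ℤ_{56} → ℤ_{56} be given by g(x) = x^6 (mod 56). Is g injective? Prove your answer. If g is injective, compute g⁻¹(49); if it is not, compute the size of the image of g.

4

g(1) = 1^6 = 1.
g(3): Repeated squaring mod 56: 3^1 ≡ 3, 3^2 ≡ 3² = 9, 3^4 ≡ 9² = 81 ≡ 25. Since 6 = 4 + 2, 3^6 ≡ 25·9: 25·9 = 225 ≡ 1. So 3^6 ≡ 1 (mod 56).
So g(1) = g(3) = 1 while 1 ≠ 3, therefore g is not injective.
Since g is not injective, we determine |image(g)|. Computing x^6 mod 56 for each x (by repeated squaring, reducing mod 56 at every step), the values g(0), g(1), …, g(55) are: 0, 1, 8, 1, 8, 1, 8, 49, 8, 1, 8, 1, 8, 1, 0, 1, 8, 1, 8, 1, 8, 49, 8, 1, 8, 1, 8, 1, 0, 1, 8, 1, 8, 1, 8, 49, 8, 1, 8, 1, 8, 1, 0, 1, 8, 1, 8, 1, 8, 49, 8, 1, 8, 1, 8, 1.
The distinct values are {0, 1, 8, 49}; there are 4 of them.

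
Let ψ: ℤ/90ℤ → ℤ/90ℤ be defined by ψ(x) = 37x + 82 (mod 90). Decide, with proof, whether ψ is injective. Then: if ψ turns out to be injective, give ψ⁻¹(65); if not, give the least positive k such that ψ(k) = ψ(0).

If ψ(u) = ψ(v), then 37u ≡ 37v (mod 90). Because gcd(37, 90) = 1, we may cancel 37 to get u ≡ v (mod 90).
Hence ψ is injective.
We now compute 37⁻¹ mod 90 explicitly. Euclid's algorithm: 90 = 2·37 + 16, 37 = 2·16 + 5, 16 = 3·5 + 1; back-substituting gives 1 = 73·37 − 30·90, so 37⁻¹ ≡ 73 (mod 90).
Since ψ is injective, we find ψ⁻¹(65): we need 37x ≡ 65 − 82 ≡ 73 (mod 90). Using 37⁻¹ = 73: x ≡ 73·73 = 5329 = 59·90 + 19, so x = 19.
Check: ψ(19) = 37·19 + 82 = 785 = 8·90 + 65 ≡ 65 (mod 90).

19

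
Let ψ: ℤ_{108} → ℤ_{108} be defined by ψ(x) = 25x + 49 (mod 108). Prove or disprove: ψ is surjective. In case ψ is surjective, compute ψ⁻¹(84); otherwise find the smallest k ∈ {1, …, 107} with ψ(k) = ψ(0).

Since gcd(25, 108) = 1, 25 is invertible modulo 108. Euclid's algorithm: 108 = 4·25 + 8, 25 = 3·8 + 1; back-substituting gives 1 = 13·25 − 3·108, so 25⁻¹ ≡ 13 (mod 108).
Then y ↦ 13(y − 49) is a two-sided inverse to ψ, so every y ∈ ℤ_{108} has a preimage.
Hence ψ is surjective.
Since ψ is surjective, we find ψ⁻¹(84): we need 25x ≡ 84 − 49 ≡ 35 (mod 108). Using 25⁻¹ = 13: x ≡ 13·35 = 455 = 4·108 + 23, so x = 23.
Check: ψ(23) = 25·23 + 49 = 624 = 5·108 + 84 ≡ 84 (mod 108).

23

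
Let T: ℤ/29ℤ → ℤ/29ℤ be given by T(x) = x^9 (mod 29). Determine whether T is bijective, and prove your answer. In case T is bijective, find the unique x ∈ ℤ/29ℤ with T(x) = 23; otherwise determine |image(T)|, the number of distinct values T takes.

Since 29 is prime, the nonzero elements of ℤ/29ℤ form a cyclic group of order 28.
As gcd(9, 28) = 1, raising to the 9th power is a bijection on this group: if s^9 ≡ t^9 then (st^{−1})^9 = 1, and the only element of order dividing gcd(9, 28) = 1 is 1, so s = t.
With T(0) = 0 this makes T injective on all of ℤ/29ℤ, hence bijective (finite equal-size domain and codomain). In particular T is bijective.
Since T is bijective, we find the preimage of 23. The inverse of x ↦ x^9 on (ℤ/29ℤ)^× is x ↦ x^25, because 9·25 = 225 = 8·28 + 1 ≡ 1 (mod 28) and x^{28} = 1 for x ≠ 0 (Fermat). So T⁻¹(23) = 23^25 mod 29.
Repeated squaring mod 29: 23^1 ≡ 23, 23^2 ≡ 23² = 529 ≡ 7, 23^4 ≡ 7² = 49 ≡ 20, 23^8 ≡ 20² = 400 ≡ 23, 23^16 ≡ 23² = 529 ≡ 7. Since 25 = 16 + 8 + 1, 23^25 ≡ 7·23·23: 7·23 = 161 ≡ 16, then 16·23 = 368 ≡ 20. So 23^25 ≡ 20 (mod 29).
Hence T⁻¹(23) = 20.

20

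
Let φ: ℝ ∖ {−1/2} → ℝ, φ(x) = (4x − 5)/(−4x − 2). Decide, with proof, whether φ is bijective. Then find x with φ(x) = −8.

If φ(x) = −1, cross-multiplying gives −4(4x − 5) = 4(−4x − 2), which simplifies to 20 = −8 — false.  So −1 has no preimage and φ is not surjective.
So φ is not bijective.
Solving φ(x) = −8: cross-multiplying gives 4x − 5 = −8(−4x − 2), which rearranges to −28x = 21, so x = −3/4.

-3/4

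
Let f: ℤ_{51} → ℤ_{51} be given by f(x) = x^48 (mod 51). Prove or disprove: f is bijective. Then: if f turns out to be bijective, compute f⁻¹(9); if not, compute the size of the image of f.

4

f(1) = 1^48 = 1.
f(2): Repeated squaring mod 51: 2^1 ≡ 2, 2^2 ≡ 2² = 4, 2^4 ≡ 4² = 16, 2^8 ≡ 16² = 256 ≡ 1, 2^16 ≡ 1² = 1, 2^32 ≡ 1² = 1. Since 48 = 32 + 16, 2^48 ≡ 1·1: 1·1 = 1. So 2^48 ≡ 1 (mod 51).
So f(1) = f(2) = 1 while 1 ≠ 2, thus f is not injective, hence not bijective.
Since f is not bijective, we determine |image(f)|. Computing x^48 mod 51 for each x (by repeated squaring, reducing mod 51 at every step), the values f(0), f(1), …, f(50) are: 0, 1, 1, 18, 1, 1, 18, 1, 1, 18, 1, 1, 18, 1, 1, 18, 1, 34, 18, 1, 1, 18, 1, 1, 18, 1, 1, 18, 1, 1, 18, 1, 1, 18, 34, 1, 18, 1, 1, 18, 1, 1, 18, 1, 1, 18, 1, 1, 18, 1, 1.
The distinct values are {0, 1, 18, 34}; there are 4 of them.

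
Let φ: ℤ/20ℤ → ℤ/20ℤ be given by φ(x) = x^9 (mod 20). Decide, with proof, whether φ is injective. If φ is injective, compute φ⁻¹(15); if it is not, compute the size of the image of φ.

15

φ(0) = 0^9 = 0.
φ(10): Repeated squaring mod 20: 10^1 ≡ 10, 10^2 ≡ 10² = 100 ≡ 0, 10^4 ≡ 0² = 0, 10^8 ≡ 0² = 0. Since 9 = 8 + 1, 10^9 ≡ 0·10: 0·10 = 0. So 10^9 ≡ 0 (mod 20).
So φ(0) = φ(10) = 0 while 0 ≠ 10, thus φ is not injective.
Since φ is not injective, we determine |image(φ)|. Computing x^9 mod 20 for each x (by repeated squaring, reducing mod 20 at every step), the values φ(0), φ(1), …, φ(19) are: 0, 1, 12, 3, 4, 5, 16, 7, 8, 9, 0, 11, 12, 13, 4, 15, 16, 17, 8, 19.
The distinct values are {0, 1, 3, 4, 5, 7, 8, 9, 11, 12, 13, 15, 16, 17, 19}; there are 15 of them.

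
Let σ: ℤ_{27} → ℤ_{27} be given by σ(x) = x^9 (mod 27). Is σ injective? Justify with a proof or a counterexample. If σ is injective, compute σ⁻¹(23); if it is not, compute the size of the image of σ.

σ(0) = 0^9 = 0.
σ(3): Repeated squaring mod 27: 3^1 ≡ 3, 3^2 ≡ 3² = 9, 3^4 ≡ 9² = 81 ≡ 0, 3^8 ≡ 0² = 0. Since 9 = 8 + 1, 3^9 ≡ 0·3: 0·3 = 0. So 3^9 ≡ 0 (mod 27).
So σ(0) = σ(3) = 0 while 0 ≠ 3, therefore σ is not injective.
Since σ is not injective, we determine |image(σ)|. Computing x^9 mod 27 for each x (by repeated squaring, reducing mod 27 at every step), the values σ(0), σ(1), …, σ(26) are: 0, 1, 26, 0, 1, 26, 0, 1, 26, 0, 1, 26, 0, 1, 26, 0, 1, 26, 0, 1, 26, 0, 1, 26, 0, 1, 26.
The distinct values are {0, 1, 26}; there are 3 of them.

3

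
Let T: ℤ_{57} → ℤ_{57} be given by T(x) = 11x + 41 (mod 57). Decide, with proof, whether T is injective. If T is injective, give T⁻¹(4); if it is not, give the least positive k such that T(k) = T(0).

If T(u) = T(v), then 11u ≡ 11v (mod 57). Because gcd(11, 57) = 1, we may cancel 11 to get u ≡ v (mod 57).
Therefore T is injective.
We now compute 11⁻¹ mod 57 explicitly. Euclid's algorithm: 57 = 5·11 + 2, 11 = 5·2 + 1; back-substituting gives 1 = 26·11 − 5·57, so 11⁻¹ ≡ 26 (mod 57).
Since T is injective, we compute T⁻¹(4): solve 11x + 41 ≡ 4 (mod 57), i.e. 11x ≡ 20 (mod 57).
Multiplying by 11⁻¹ = 26 gives x ≡ 26·20 = 520 = 9·57 + 7 ≡ 7 (mod 57).
Check: T(7) = 11·7 + 41 = 118 = 2·57 + 4 ≡ 4 (mod 57).

7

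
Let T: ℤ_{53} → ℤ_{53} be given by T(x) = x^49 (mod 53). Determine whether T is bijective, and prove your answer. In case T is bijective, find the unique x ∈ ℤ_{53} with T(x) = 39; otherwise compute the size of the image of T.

Since 53 is prime, the nonzero elements of ℤ_{53} form a cyclic group of order 52.
As gcd(49, 52) = 1, raising to the 49th power is a bijection on this group: if s^49 ≡ t^49 then (st^{−1})^49 = 1, and the only element of order dividing gcd(49, 52) = 1 is 1, so s = t.
With T(0) = 0 this makes T injective on all of ℤ_{53}, hence bijective (finite equal-size domain and codomain). In particular T is bijective.
Since T is bijective, we find the preimage of 39. The inverse of x ↦ x^49 on (ℤ_{53})^× is x ↦ x^17, because 49·17 = 833 = 16·52 + 1 ≡ 1 (mod 52) and x^{52} = 1 for x ≠ 0 (Fermat). So T⁻¹(39) = 39^17 mod 53.
Repeated squaring mod 53: 39^1 ≡ 39, 39^2 ≡ 39² = 1521 ≡ 37, 39^4 ≡ 37² = 1369 ≡ 44, 39^8 ≡ 44² = 1936 ≡ 28, 39^16 ≡ 28² = 784 ≡ 42. Since 17 = 16 + 1, 39^17 ≡ 42·39: 42·39 = 1638 ≡ 48. So 39^17 ≡ 48 (mod 53).
Hence T⁻¹(39) = 48.

48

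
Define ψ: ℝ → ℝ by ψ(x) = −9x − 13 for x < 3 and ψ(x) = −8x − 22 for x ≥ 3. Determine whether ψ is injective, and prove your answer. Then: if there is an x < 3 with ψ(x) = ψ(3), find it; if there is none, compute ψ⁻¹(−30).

17/9

Both pieces are strictly decreasing (slopes −9 and −8), so each is injective on its own interval.
The left piece maps (−∞, 3) onto (−40, ∞); the right piece maps [3, ∞) onto (−∞, −46].
These images are disjoint, so no value is attained by both pieces. So ψ is injective.
Because the two images are disjoint, no x < 3 has ψ(x) = ψ(3), so we compute ψ⁻¹(−30): −30 lies in (−40, ∞), so solve −9x − 13 = −30: x = (−30 + 13)/(−9) = 17/9.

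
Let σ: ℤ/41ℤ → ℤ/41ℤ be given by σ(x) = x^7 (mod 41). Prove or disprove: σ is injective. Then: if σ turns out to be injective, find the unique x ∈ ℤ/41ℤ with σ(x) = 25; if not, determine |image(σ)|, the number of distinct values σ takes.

Since 41 is prime, the nonzero elements of ℤ/41ℤ form a cyclic group of order 40.
As gcd(7, 40) = 1, raising to the 7th power is a bijection on this group: if x_1^7 ≡ x_2^7 then (x_1x_2^{−1})^7 = 1, and the only element of order dividing gcd(7, 40) = 1 is 1, so x_1 = x_2.
With σ(0) = 0 this makes σ injective on all of ℤ/41ℤ, hence bijective (finite equal-size domain and codomain). In particular σ is injective.
Since σ is injective, we find the preimage of 25. The inverse of x ↦ x^7 on (ℤ/41ℤ)^× is x ↦ x^23, because 7·23 = 161 = 4·40 + 1 ≡ 1 (mod 40) and x^{40} = 1 for x ≠ 0 (Fermat). So σ⁻¹(25) = 25^23 mod 41.
Repeated squaring mod 41: 25^1 ≡ 25, 25^2 ≡ 25² = 625 ≡ 10, 25^4 ≡ 10² = 100 ≡ 18, 25^8 ≡ 18² = 324 ≡ 37, 25^16 ≡ 37² = 1369 ≡ 16. Since 23 = 16 + 4 + 2 + 1, 25^23 ≡ 16·18·10·25: 16·18 = 288 ≡ 1, then 1·10 = 10, then 10·25 = 250 ≡ 4. So 25^23 ≡ 4 (mod 41).
Hence σ⁻¹(25) = 4.

4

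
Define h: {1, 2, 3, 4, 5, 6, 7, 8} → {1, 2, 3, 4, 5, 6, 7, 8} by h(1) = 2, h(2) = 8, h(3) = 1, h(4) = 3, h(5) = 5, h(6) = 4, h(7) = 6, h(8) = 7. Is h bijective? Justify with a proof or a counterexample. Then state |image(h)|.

8

The values 2, 8, 1, 3, 5, 4, 6, 7 are a permutation of {1, 2, 3, 4, 5, 6, 7, 8}: each element appears exactly once.
So h is injective and surjective, hence bijective.
The image of h is {1, 2, 3, 4, 5, 6, 7, 8}, which has 8 elements.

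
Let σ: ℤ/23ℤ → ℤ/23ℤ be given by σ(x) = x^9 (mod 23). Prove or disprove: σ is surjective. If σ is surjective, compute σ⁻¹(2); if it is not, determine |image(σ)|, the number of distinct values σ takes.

Since 23 is prime, the nonzero elements of ℤ/23ℤ form a cyclic group of order 22.
As gcd(9, 22) = 1, raising to the 9th power is a bijection on this group: if s^9 ≡ t^9 then (st^{−1})^9 = 1, and the only element of order dividing gcd(9, 22) = 1 is 1, so s = t.
With σ(0) = 0 this makes σ injective on all of ℤ/23ℤ, hence bijective (finite equal-size domain and codomain). In particular σ is surjective.
Since σ is surjective, we find the preimage of 2. The inverse of x ↦ x^9 on (ℤ/23ℤ)^× is x ↦ x^5, because 9·5 = 45 = 2·22 + 1 ≡ 1 (mod 22) and x^{22} = 1 for x ≠ 0 (Fermat). So σ⁻¹(2) = 2^5 mod 23.
Repeated squaring mod 23: 2^1 ≡ 2, 2^2 ≡ 2² = 4, 2^4 ≡ 4² = 16. Since 5 = 4 + 1, 2^5 ≡ 16·2: 16·2 = 32 ≡ 9. So 2^5 ≡ 9 (mod 23).
Hence σ⁻¹(2) = 9.

9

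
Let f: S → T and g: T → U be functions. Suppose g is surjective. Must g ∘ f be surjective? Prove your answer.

not surjective

No. Take S = {1}, T = U = {1, 2, 3, 4, 5, 6}, f(1) = 1, and g = identity (surjective).
Then (g ∘ f)(1) = 1, and 6 ∈ U has no preimage under g ∘ f, so g ∘ f is not surjective.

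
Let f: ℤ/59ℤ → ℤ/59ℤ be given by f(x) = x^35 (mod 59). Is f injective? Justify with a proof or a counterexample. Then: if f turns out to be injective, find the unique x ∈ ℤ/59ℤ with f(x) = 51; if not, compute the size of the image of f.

Since 59 is prime, the nonzero elements of ℤ/59ℤ form a cyclic group of order 58.
As gcd(35, 58) = 1, raising to the 35th power is a bijection on this group: if x_1^35 ≡ x_2^35 then (x_1x_2^{−1})^35 = 1, and the only element of order dividing gcd(35, 58) = 1 is 1, so x_1 = x_2.
With f(0) = 0 this makes f injective on all of ℤ/59ℤ, hence bijective (finite equal-size domain and codomain). In particular f is injective.
Since f is injective, we find the preimage of 51. The inverse of x ↦ x^35 on (ℤ/59ℤ)^× is x ↦ x^5, because 35·5 = 175 = 3·58 + 1 ≡ 1 (mod 58) and x^{58} = 1 for x ≠ 0 (Fermat). So f⁻¹(51) = 51^5 mod 59.
Repeated squaring mod 59: 51^1 ≡ 51, 51^2 ≡ 51² = 2601 ≡ 5, 51^4 ≡ 5² = 25. Since 5 = 4 + 1, 51^5 ≡ 25·51: 25·51 = 1275 ≡ 36. So 51^5 ≡ 36 (mod 59).
Hence f⁻¹(51) = 36.

36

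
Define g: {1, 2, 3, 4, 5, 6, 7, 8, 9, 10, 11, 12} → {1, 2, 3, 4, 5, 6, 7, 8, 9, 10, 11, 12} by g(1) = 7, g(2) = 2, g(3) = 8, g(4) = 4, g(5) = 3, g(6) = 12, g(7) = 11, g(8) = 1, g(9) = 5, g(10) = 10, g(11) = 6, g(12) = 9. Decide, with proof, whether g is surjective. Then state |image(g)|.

Every element of the codomain has a preimage: 1 = g(8), 2 = g(2), 3 = g(5), 4 = g(4), 5 = g(9), 6 = g(11), 7 = g(1), 8 = g(3), 9 = g(12), 10 = g(10), 11 = g(7), 12 = g(6).
So g is surjective.
The image of g is {1, 2, 3, 4, 5, 6, 7, 8, 9, 10, 11, 12}, which has 12 elements.

12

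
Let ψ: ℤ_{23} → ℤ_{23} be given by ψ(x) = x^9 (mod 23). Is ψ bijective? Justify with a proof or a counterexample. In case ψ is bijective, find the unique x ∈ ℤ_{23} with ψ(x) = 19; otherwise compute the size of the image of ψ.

Since 23 is prime, the nonzero elements of ℤ_{23} form a cyclic group of order 22.
As gcd(9, 22) = 1, raising to the 9th power is a bijection on this group: if s^9 ≡ t^9 then (st^{−1})^9 = 1, and the only element of order dividing gcd(9, 22) = 1 is 1, so s = t.
With ψ(0) = 0 this makes ψ injective on all of ℤ_{23}, hence bijective (finite equal-size domain and codomain). In particular ψ is bijective.
Since ψ is bijective, we find the preimage of 19. The inverse of x ↦ x^9 on (ℤ_{23})^× is x ↦ x^5, because 9·5 = 45 = 2·22 + 1 ≡ 1 (mod 22) and x^{22} = 1 for x ≠ 0 (Fermat). So ψ⁻¹(19) = 19^5 mod 23.
Repeated squaring mod 23: 19^1 ≡ 19, 19^2 ≡ 19² = 361 ≡ 16, 19^4 ≡ 16² = 256 ≡ 3. Since 5 = 4 + 1, 19^5 ≡ 3·19: 3·19 = 57 ≡ 11. So 19^5 ≡ 11 (mod 23).
Hence ψ⁻¹(19) = 11.

11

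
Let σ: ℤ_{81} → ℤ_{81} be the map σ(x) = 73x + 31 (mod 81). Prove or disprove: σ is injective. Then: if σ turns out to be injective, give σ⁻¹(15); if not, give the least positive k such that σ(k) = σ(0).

By definition, σ is injective if σ(a) = σ(b) implies a = b.
If σ(a) = σ(b), then 73a ≡ 73b (mod 81). Because gcd(73, 81) = 1, we may cancel 73 to get a ≡ b (mod 81).
Thus σ is injective.
We now compute 73⁻¹ mod 81 explicitly. Euclid's algorithm: 81 = 1·73 + 8, 73 = 9·8 + 1; back-substituting gives 1 = 10·73 − 9·81, so 73⁻¹ ≡ 10 (mod 81).
Since σ is injective, we find σ⁻¹(15): we need 73x ≡ 15 − 31 ≡ 65 (mod 81). Using 73⁻¹ = 10: x ≡ 10·65 = 650 = 8·81 + 2, so x = 2.
Check: σ(2) = 73·2 + 31 = 177 = 2·81 + 15 ≡ 15 (mod 81).

2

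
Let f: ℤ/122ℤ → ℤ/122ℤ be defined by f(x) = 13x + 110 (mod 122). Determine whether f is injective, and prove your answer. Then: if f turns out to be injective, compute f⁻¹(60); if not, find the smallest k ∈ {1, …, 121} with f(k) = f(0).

90

Suppose f(u) = f(v) in ℤ/122ℤ. Then 13u + 110 ≡ 13v + 110 (mod 122), hence 13(u − v) ≡ 0 (mod 122).
Since gcd(13, 122) = 1, 13 is invertible modulo 122, hence u − v ≡ 0 (mod 122), i.e. u = v.
So f is injective.
We now compute 13⁻¹ mod 122 explicitly. Euclid's algorithm: 122 = 9·13 + 5, 13 = 2·5 + 3, 5 = 1·3 + 2, 3 = 1·2 + 1; back-substituting gives 1 = 47·13 − 5·122, so 13⁻¹ ≡ 47 (mod 122).
Since f is injective, we find f⁻¹(60): we need 13x ≡ 60 − 110 ≡ 72 (mod 122). Using 13⁻¹ = 47: x ≡ 47·72 = 3384 = 27·122 + 90, so x = 90.
Check: f(90) = 13·90 + 110 = 1280 = 10·122 + 60 ≡ 60 (mod 122).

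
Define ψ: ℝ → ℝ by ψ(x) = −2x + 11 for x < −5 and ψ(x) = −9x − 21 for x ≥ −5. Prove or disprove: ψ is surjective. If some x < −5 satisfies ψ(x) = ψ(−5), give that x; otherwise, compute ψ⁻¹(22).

-13/2

Both pieces are strictly decreasing (slopes −2 and −9), so each is injective on its own interval.
The left piece maps (−∞, −5) onto (21, ∞); the right piece maps [−5, ∞) onto (−∞, 24].
The union (21, ∞) ∪ (−∞, 24] covers ℝ, so ψ is surjective.
For the follow-up: the images overlap, so an x < −5 with ψ(x) = ψ(−5) exists. ψ(−5) = 24; solving −2x + 11 = 24 for x < −5 gives x = (24 − 11)/(−2) = −13/2.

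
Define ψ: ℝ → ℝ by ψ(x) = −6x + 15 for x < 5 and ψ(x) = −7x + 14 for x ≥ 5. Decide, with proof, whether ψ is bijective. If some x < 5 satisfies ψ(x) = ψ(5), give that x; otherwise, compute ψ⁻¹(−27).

41/7

Both pieces are strictly decreasing (slopes −6 and −7), so each is injective on its own interval.
The left piece maps (−∞, 5) onto (−15, ∞); the right piece maps [5, ∞) onto (−∞, −21].
The images leave a gap (−15 has no preimage), so ψ is not surjective, hence not bijective.
Because the two images are disjoint, no x < 5 has ψ(x) = ψ(5), so we compute ψ⁻¹(−27): −27 lies in (−∞, −21], so solve −7x + 14 = −27: x = (−27 − 14)/(−7) = 41/7.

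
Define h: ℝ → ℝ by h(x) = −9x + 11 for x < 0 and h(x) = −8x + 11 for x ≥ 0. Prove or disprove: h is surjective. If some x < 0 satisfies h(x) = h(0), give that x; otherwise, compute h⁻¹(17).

-2/3

Both pieces are strictly decreasing (slopes −9 and −8), so each is injective on its own interval.
The left piece maps (−∞, 0) onto (11, ∞); the right piece maps [0, ∞) onto (−∞, 11].
These images together cover ℝ, so h is surjective.
Because the two images are disjoint, no x < 0 has h(x) = h(0), so we compute h⁻¹(17): 17 lies in (11, ∞), so solve −9x + 11 = 17: x = (17 − 11)/(−9) = −2/3.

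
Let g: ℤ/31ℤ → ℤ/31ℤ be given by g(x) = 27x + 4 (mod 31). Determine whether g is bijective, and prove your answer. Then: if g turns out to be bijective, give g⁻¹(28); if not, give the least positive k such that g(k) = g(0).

25

Recall that injectivity means: for all s, t in the domain, g(s) = g(t) implies s = t.
If g(s) = g(t), then 27s ≡ 27t (mod 31). Because gcd(27, 31) = 1, we may cancel 27 to get s ≡ t (mod 31).
We now compute 27⁻¹ mod 31 explicitly. Euclid's algorithm: 31 = 1·27 + 4, 27 = 6·4 + 3, 4 = 1·3 + 1; back-substituting gives 1 = 23·27 − 20·31, so 27⁻¹ ≡ 23 (mod 31).
For any y ∈ ℤ/31ℤ, x = 23(y − 4) mod 31 satisfies g(x) = 27·23(y − 4) + 4 ≡ y (since 27·23 ≡ 1 mod 31). So every y has a preimage.
Thus g is bijective.
Since g is bijective, we find g⁻¹(28): we need 27x ≡ 28 − 4 ≡ 24 (mod 31). Using 27⁻¹ = 23: x ≡ 23·24 = 552 = 17·31 + 25, so x = 25.
Check: g(25) = 27·25 + 4 = 679 = 21·31 + 28 ≡ 28 (mod 31).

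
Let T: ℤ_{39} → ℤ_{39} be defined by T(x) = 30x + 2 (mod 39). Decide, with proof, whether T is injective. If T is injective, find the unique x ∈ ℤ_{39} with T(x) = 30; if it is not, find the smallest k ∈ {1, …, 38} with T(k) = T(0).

13

Recall: T is injective if T(u) = T(v) implies u = v.
We have gcd(30, 39) = 3 > 1. Taking u = 0 and v = 13: T(0) = 2 and T(13) = 30·13 + 2 = 392 ≡ 2 (mod 39).
So T(0) = T(13) while 0 ≠ 13, so T is not injective.
Since T is not injective, we find the least positive k with T(k) = T(0): this means 30k ≡ 0 (mod 39), i.e. 39 ∣ 30k. Since gcd(30, 39) = 3, dividing through by 3 this holds exactly when 13 ∣ 10k, and as gcd(10, 13) = 1, exactly when 13 ∣ k.
The smallest positive such k is 13.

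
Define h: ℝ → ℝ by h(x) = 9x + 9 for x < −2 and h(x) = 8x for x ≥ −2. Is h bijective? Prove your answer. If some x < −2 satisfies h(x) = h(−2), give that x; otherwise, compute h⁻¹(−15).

Both pieces are strictly increasing (slopes 9 and 8), so each is injective on its own interval.
The left piece maps (−∞, −2) onto (−∞, −9); the right piece maps [−2, ∞) onto [−16, ∞).
These images overlap. In particular h(−2) = −16 (right piece), and solving 9x + 9 = −16 on the left piece gives x = −25/9 < −2.
So h(−25/9) = h(−2) with −25/9 ≠ −2, and h is not injective, hence not bijective. This x = −25/9 is the requested value below −2.

-25/9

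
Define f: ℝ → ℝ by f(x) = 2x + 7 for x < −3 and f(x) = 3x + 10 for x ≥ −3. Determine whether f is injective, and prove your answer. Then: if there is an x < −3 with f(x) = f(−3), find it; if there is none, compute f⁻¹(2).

-8/3

Both pieces are strictly increasing (slopes 2 and 3), so each is injective on its own interval.
The left piece maps (−∞, −3) onto (−∞, 1); the right piece maps [−3, ∞) onto [1, ∞).
These images are disjoint, so no value is attained by both pieces. Thus f is injective.
Because the two images are disjoint, no x < −3 has f(x) = f(−3), so we compute f⁻¹(2): 2 lies in [1, ∞), so solve 3x + 10 = 2: x = (2 − 10)/3 = −8/3.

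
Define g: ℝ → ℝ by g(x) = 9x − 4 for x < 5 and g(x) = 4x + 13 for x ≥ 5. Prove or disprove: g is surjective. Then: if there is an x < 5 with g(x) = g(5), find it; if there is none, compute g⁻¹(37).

37/9

Both pieces are strictly increasing (slopes 9 and 4), so each is injective on its own interval.
The left piece maps (−∞, 5) onto (−∞, 41); the right piece maps [5, ∞) onto [33, ∞).
The union (−∞, 41) ∪ [33, ∞) covers ℝ, so g is surjective.
For the follow-up: the images overlap, so an x < 5 with g(x) = g(5) exists. g(5) = 33; solving 9x − 4 = 33 for x < 5 gives x = (33 + 4)/9 = 37/9.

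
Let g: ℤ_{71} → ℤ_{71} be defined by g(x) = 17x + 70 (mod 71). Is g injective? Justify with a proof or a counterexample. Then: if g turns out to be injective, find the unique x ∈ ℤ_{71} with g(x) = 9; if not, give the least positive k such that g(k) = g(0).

Recall: g is injective if g(s) = g(t) implies s = t.
If g(s) = g(t), then 17s ≡ 17t (mod 71). Because gcd(17, 71) = 1, we may cancel 17 to get s ≡ t (mod 71).
Hence g is injective.
We now compute 17⁻¹ mod 71 explicitly. Euclid's algorithm: 71 = 4·17 + 3, 17 = 5·3 + 2, 3 = 1·2 + 1; back-substituting gives 1 = 46·17 − 11·71, so 17⁻¹ ≡ 46 (mod 71).
Since g is injective, we compute g⁻¹(9): solve 17x + 70 ≡ 9 (mod 71), i.e. 17x ≡ 10 (mod 71).
Multiplying by 17⁻¹ = 46 gives x ≡ 46·10 = 460 = 6·71 + 34 ≡ 34 (mod 71).
Check: g(34) = 17·34 + 70 = 648 = 9·71 + 9 ≡ 9 (mod 71).

34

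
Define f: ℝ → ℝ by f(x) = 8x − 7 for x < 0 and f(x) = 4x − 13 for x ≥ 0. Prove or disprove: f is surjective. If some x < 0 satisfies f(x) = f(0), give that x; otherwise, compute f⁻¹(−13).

Both pieces are strictly increasing (slopes 8 and 4), so each is injective on its own interval.
The left piece maps (−∞, 0) onto (−∞, −7); the right piece maps [0, ∞) onto [−13, ∞).
The union (−∞, −7) ∪ [−13, ∞) covers ℝ, so f is surjective.
For the follow-up: the images overlap, so an x < 0 with f(x) = f(0) exists. f(0) = −13; solving 8x − 7 = −13 for x < 0 gives x = (−13 + 7)/8 = −3/4.

-3/4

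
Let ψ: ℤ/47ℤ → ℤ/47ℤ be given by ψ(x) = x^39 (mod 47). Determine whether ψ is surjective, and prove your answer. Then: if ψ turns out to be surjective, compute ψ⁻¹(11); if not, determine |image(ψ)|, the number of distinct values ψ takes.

Since 47 is prime, the nonzero elements of ℤ/47ℤ form a cyclic group of order 46.
As gcd(39, 46) = 1, raising to the 39th power is a bijection on this group: if u^39 ≡ v^39 then (uv^{−1})^39 = 1, and the only element of order dividing gcd(39, 46) = 1 is 1, so u = v.
With ψ(0) = 0 this makes ψ injective on all of ℤ/47ℤ, hence bijective (finite equal-size domain and codomain). In particular ψ is surjective.
Since ψ is surjective, we find the preimage of 11. The inverse of x ↦ x^39 on (ℤ/47ℤ)^× is x ↦ x^13, because 39·13 = 507 = 11·46 + 1 ≡ 1 (mod 46) and x^{46} = 1 for x ≠ 0 (Fermat). So ψ⁻¹(11) = 11^13 mod 47.
Repeated squaring mod 47: 11^1 ≡ 11, 11^2 ≡ 11² = 121 ≡ 27, 11^4 ≡ 27² = 729 ≡ 24, 11^8 ≡ 24² = 576 ≡ 12. Since 13 = 8 + 4 + 1, 11^13 ≡ 12·24·11: 12·24 = 288 ≡ 6, then 6·11 = 66 ≡ 19. So 11^13 ≡ 19 (mod 47).
Hence ψ⁻¹(11) = 19.

19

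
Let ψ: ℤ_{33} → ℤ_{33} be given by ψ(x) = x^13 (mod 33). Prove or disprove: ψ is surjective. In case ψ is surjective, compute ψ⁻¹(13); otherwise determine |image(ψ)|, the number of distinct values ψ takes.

7

Computing x^13 mod 33 for each x (by repeated squaring, reducing mod 33 at every step), the values ψ(0), ψ(1), …, ψ(32) are: 0, 1, 8, 27, 31, 26, 18, 13, 17, 3, 10, 11, 12, 19, 5, 9, 4, 29, 24, 28, 14, 21, 22, 23, 30, 16, 20, 15, 7, 2, 6, 25, 32.
Every element of ℤ_{33} appears exactly once in this list, so ψ is a bijection, and in particular surjective.
Since ψ is surjective, we read off the preimage of 13 from the same table: ψ(7) = 13, so ψ⁻¹(13) = 7.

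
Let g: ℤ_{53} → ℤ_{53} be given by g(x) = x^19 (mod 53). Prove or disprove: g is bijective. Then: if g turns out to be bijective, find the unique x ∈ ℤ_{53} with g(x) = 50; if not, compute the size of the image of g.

32

Since 53 is prime, the nonzero elements of ℤ_{53} form a cyclic group of order 52.
As gcd(19, 52) = 1, raising to the 19th power is a bijection on this group: if s^19 ≡ t^19 then (st^{−1})^19 = 1, and the only element of order dividing gcd(19, 52) = 1 is 1, so s = t.
With g(0) = 0 this makes g injective on all of ℤ_{53}, hence bijective (finite equal-size domain and codomain). In particular g is bijective.
Since g is bijective, we find the preimage of 50. The inverse of x ↦ x^19 on (ℤ_{53})^× is x ↦ x^11, because 19·11 = 209 = 4·52 + 1 ≡ 1 (mod 52) and x^{52} = 1 for x ≠ 0 (Fermat). So g⁻¹(50) = 50^11 mod 53.
Repeated squaring mod 53: 50^1 ≡ 50, 50^2 ≡ 50² = 2500 ≡ 9, 50^4 ≡ 9² = 81 ≡ 28, 50^8 ≡ 28² = 784 ≡ 42. Since 11 = 8 + 2 + 1, 50^11 ≡ 42·9·50: 42·9 = 378 ≡ 7, then 7·50 = 350 ≡ 32. So 50^11 ≡ 32 (mod 53).
Hence g⁻¹(50) = 32.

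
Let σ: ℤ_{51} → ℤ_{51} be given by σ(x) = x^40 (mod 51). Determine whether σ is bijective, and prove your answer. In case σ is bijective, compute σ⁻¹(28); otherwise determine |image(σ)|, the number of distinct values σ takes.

6

σ(1) = 1^40 = 1.
σ(2): Repeated squaring mod 51: 2^1 ≡ 2, 2^2 ≡ 2² = 4, 2^4 ≡ 4² = 16, 2^8 ≡ 16² = 256 ≡ 1, 2^16 ≡ 1² = 1, 2^32 ≡ 1² = 1. Since 40 = 32 + 8, 2^40 ≡ 1·1: 1·1 = 1. So 2^40 ≡ 1 (mod 51).
So σ(1) = σ(2) = 1 while 1 ≠ 2, hence σ is not injective, hence not bijective.
Since σ is not bijective, we determine |image(σ)|. Computing x^40 mod 51 for each x (by repeated squaring, reducing mod 51 at every step), the values σ(0), σ(1), …, σ(50) are: 0, 1, 1, 33, 1, 16, 33, 16, 1, 18, 16, 16, 33, 1, 16, 18, 1, 34, 18, 1, 16, 18, 16, 16, 33, 1, 1, 33, 16, 16, 18, 16, 1, 18, 34, 1, 18, 16, 1, 33, 16, 16, 18, 1, 16, 33, 16, 1, 33, 1, 1.
The distinct values are {0, 1, 16, 18, 33, 34}; there are 6 of them.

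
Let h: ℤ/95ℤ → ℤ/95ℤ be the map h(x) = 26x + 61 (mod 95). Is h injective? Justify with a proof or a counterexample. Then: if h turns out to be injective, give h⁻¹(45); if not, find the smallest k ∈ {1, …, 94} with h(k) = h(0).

14

If h(x_1) = h(x_2), then 26x_1 ≡ 26x_2 (mod 95). Because gcd(26, 95) = 1, we may cancel 26 to get x_1 ≡ x_2 (mod 95).
So h is injective.
We now compute 26⁻¹ mod 95 explicitly. Euclid's algorithm: 95 = 3·26 + 17, 26 = 1·17 + 9, 17 = 1·9 + 8, 9 = 1·8 + 1; back-substituting gives 1 = 11·26 − 3·95, so 26⁻¹ ≡ 11 (mod 95).
Since h is injective, we compute h⁻¹(45): solve 26x + 61 ≡ 45 (mod 95), i.e. 26x ≡ 79 (mod 95).
Multiplying by 26⁻¹ = 11 gives x ≡ 11·79 = 869 = 9·95 + 14 ≡ 14 (mod 95).
Check: h(14) = 26·14 + 61 = 425 = 4·95 + 45 ≡ 45 (mod 95).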